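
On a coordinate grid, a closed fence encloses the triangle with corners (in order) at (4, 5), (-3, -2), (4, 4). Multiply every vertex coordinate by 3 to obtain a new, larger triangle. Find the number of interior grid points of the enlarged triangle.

19

By the shoelace formula, twice the signed area is |[4·(-2) − (-3)·5] + [(-3)·4 − 4·(-2)] + [4·5 − 4·4]| = 7, so the area is 7/2.
Along each edge there are gcd(|Δx|,|Δy|)+1 lattice points, so counting each shared vertex once the boundary has gcd(7,7) + gcd(7,6) + gcd(0,1) = 7+1+1 = 9.
Scaling by 3 multiplies the area by 3² = 9 (so the new area is 31.5) and multiplies the boundary lattice-point count by 3, giving 27.
By Pick's theorem, the interior count of the dilated polygon is 31.5 − 27/2 + 1 = 19.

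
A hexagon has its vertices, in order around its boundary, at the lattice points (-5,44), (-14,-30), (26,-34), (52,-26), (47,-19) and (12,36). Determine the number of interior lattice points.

2982

By the shoelace formula, twice the signed area is |[(-5)·(-30) − (-14)·44] + [(-14)·(-34) − 26·(-30)] + [26·(-26) − 52·(-34)] + [52·(-19) − 47·(-26)] + [47·36 − 12·(-19)] + [12·44 − (-5)·36]| = 5976, so the area is 2988.
Summing gcd(|Δx|,|Δy|) over the edges gives the boundary count: gcd(9,74) + gcd(40,4) + gcd(26,8) + gcd(5,7) + gcd(35,55) + gcd(17,8) = 1+4+2+1+5+1 = 14.
By Pick's theorem A = I + B/2 − 1, so I = 2988 − 14/2 + 1 = 2982.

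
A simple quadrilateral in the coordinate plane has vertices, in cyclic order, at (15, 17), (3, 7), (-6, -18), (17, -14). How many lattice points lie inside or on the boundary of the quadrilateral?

469

The shoelace formula gives twice the area as |(15·7 − 3·17) + (3·(-18) − (-6)·7) + ((-6)·(-14) − 17·(-18)) + (17·17 − 15·(-14))| = 931, so the area is 931/2.
The number of boundary lattice points is Σ gcd(|Δx|,|Δy|) = gcd(12,10) + gcd(9,25) + gcd(23,4) + gcd(2,31) = 2+1+1+1 = 5.
Pick's theorem gives I = A − B/2 + 1 = 931/2 − 5/2 + 1 = 464, so the closed region contains I + B = 464 + 5 = 469 lattice points.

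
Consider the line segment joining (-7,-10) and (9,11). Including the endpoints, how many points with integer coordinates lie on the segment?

The number of lattice points on a segment between lattice points is gcd(|Δx|,|Δy|) + 1 = gcd(16,21) + 1 = 1 + 1 = 2.

2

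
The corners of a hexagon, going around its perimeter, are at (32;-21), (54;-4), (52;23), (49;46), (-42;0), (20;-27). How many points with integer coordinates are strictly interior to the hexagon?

By the shoelace formula, twice the signed area is |(32·(-4) − 54·(-21)) + (54·23 − 52·(-4)) + (52·46 − 49·23) + (49·0 − (-42)·46) + ((-42)·(-27) − 20·0) + (20·(-21) − 32·(-27))| = 7231, so the area is 3615.5.
The number of boundary lattice points is Σ gcd(|Δx|,|Δy|) = gcd(22,17) + gcd(2,27) + gcd(3,23) + gcd(91,46) + gcd(62,27) + gcd(12,6) = 1+1+1+1+1+6 = 11.
By Pick's theorem A = I + B/2 − 1, so I = 3615.5 − 11/2 + 1 = 3611.

3611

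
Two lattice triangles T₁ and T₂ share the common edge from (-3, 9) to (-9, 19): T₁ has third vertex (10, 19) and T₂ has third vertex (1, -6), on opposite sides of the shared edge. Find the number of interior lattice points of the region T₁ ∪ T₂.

The union is the simple quadrilateral with vertices (-3, 9), (10, 19), (-9, 19), (1, -6) in order.
Using the shoelace formula, 2A = |((-3)·19 − 10·9) + (10·19 − (-9)·19) + ((-9)·(-6) − 1·19) + (1·9 − (-3)·(-6))| = 240, so the area is 120.
The number of boundary lattice points is Σ gcd(|Δx|,|Δy|) = gcd(13,10) + gcd(19,0) + gcd(10,25) + gcd(4,15) = 1+19+5+1 = 26.
By Pick's theorem I = A − B/2 + 1 = 120 − 26/2 + 1 = 108.

108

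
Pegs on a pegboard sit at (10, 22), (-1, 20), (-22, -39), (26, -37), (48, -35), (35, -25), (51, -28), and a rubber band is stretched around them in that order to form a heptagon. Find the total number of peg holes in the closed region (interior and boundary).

2564

By the shoelace formula, twice the signed area is |(10·20 − (-1)·22) + ((-1)·(-39) − (-22)·20) + ((-22)·(-37) − 26·(-39)) + (26·(-35) − 48·(-37)) + (48·(-25) − 35·(-35)) + (35·(-28) − 51·(-25)) + (51·22 − 10·(-28))| = 5117, so the area is 2558.5.
Along each edge there are gcd(|Δx|,|Δy|)+1 lattice points, so counting each shared vertex once the boundary has gcd(11,2) + gcd(21,59) + gcd(48,2) + gcd(22,2) + gcd(13,10) + gcd(16,3) + gcd(41,50) = 1+1+2+2+1+1+1 = 9.
Pick's theorem gives I = A − B/2 + 1 = 2558.5 − 9/2 + 1 = 2555, so the closed region contains I + B = 2555 + 9 = 2564 lattice points.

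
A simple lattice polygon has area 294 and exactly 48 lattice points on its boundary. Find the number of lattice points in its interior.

Pick's theorem A = I + B/2 − 1 rearranges to I = A − B/2 + 1 = 294 − 48/2 + 1 = 271.

271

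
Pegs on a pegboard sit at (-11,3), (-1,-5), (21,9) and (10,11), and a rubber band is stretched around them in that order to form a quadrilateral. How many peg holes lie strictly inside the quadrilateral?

221

Using the shoelace formula, 2A = |((-11)·(-5) − (-1)·3) + ((-1)·9 − 21·(-5)) + (21·11 − 10·9) + (10·3 − (-11)·11)| = 446, so the area is 223.
Along each edge there are gcd(|Δx|,|Δy|)+1 lattice points, so counting each shared vertex once the boundary has gcd(10,8) + gcd(22,14) + gcd(11,2) + gcd(21,8) = 2+2+1+1 = 6.
By Pick's theorem A = I + B/2 − 1, so I = 223 − 6/2 + 1 = 221.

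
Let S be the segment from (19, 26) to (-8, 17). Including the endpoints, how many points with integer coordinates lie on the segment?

10

The number of lattice points on a segment between lattice points is gcd(|Δx|,|Δy|) + 1 = gcd(27,9) + 1 = 9 + 1 = 10.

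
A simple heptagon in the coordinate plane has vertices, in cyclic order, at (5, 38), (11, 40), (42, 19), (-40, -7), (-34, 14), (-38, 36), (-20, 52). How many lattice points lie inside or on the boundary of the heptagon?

2502

Using the shoelace formula, 2A = |[5·40 − 11·38] + [11·19 − 42·40] + [42·(-7) − (-40)·19] + [(-40)·14 − (-34)·(-7)] + [(-34)·36 − (-38)·14] + [(-38)·52 − (-20)·36] + [(-20)·38 − 5·52]| = 4989, so the area is 4989/2.
Along each edge there are gcd(|Δx|,|Δy|)+1 lattice points, so counting each shared vertex once the boundary has gcd(6,2) + gcd(31,21) + gcd(82,26) + gcd(6,21) + gcd(4,22) + gcd(18,16) + gcd(25,14) = 2+1+2+3+2+2+1 = 13.
Pick's theorem gives I = A − B/2 + 1 = 4989/2 − 13/2 + 1 = 2489, so the closed region contains I + B = 2489 + 13 = 2502 lattice points.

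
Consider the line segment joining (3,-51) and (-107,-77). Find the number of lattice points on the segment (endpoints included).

3

The number of lattice points on a segment between lattice points is gcd(|Δx|,|Δy|) + 1 = gcd(110,26) + 1 = 2 + 1 = 3.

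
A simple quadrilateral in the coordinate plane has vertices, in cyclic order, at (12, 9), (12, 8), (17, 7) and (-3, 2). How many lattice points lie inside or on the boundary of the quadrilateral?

The shoelace formula gives twice the area as |[12·8 − 12·9] + [12·7 − 17·8] + [17·2 − (-3)·7] + [(-3)·9 − 12·2]| = 60, so the area is 30.
Along each edge there are gcd(|Δx|,|Δy|)+1 lattice points, so counting each shared vertex once the boundary has gcd(0,1) + gcd(5,1) + gcd(20,5) + gcd(15,7) = 1+1+5+1 = 8.
Pick's theorem gives I = A − B/2 + 1 = 30 − 8/2 + 1 = 27, so the closed region contains I + B = 27 + 8 = 35 lattice points.

35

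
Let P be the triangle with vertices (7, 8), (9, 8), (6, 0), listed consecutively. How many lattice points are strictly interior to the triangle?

Using the shoelace formula, 2A = |(7·8 − 9·8) + (9·0 − 6·8) + (6·8 − 7·0)| = 16, so the area is 8.
Summing gcd(|Δx|,|Δy|) over the edges gives the boundary count: gcd(2,0) + gcd(3,8) + gcd(1,8) = 2+1+1 = 4.
By Pick's theorem A = I + B/2 − 1, so I = 8 − 4/2 + 1 = 7.

7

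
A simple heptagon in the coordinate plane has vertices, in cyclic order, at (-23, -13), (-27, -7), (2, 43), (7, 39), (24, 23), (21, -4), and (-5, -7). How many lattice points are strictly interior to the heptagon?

1582

The shoelace formula gives twice the area as |((-23)·(-7) − (-27)·(-13)) + ((-27)·43 − 2·(-7)) + (2·39 − 7·43) + (7·23 − 24·39) + (24·(-4) − 21·23) + (21·(-7) − (-5)·(-4)) + ((-5)·(-13) − (-23)·(-7))| = 3177, so the area is 1588.5.
Along each edge there are gcd(|Δx|,|Δy|)+1 lattice points, so counting each shared vertex once the boundary has gcd(4,6) + gcd(29,50) + gcd(5,4) + gcd(17,16) + gcd(3,27) + gcd(26,3) + gcd(18,6) = 2+1+1+1+3+1+6 = 15.
Pick's theorem gives I = A − B/2 + 1 = 1588.5 − 15/2 + 1 = 1582.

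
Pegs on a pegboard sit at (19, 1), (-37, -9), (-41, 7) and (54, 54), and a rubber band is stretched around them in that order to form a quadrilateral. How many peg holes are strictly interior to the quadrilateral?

2160

By the shoelace formula, twice the signed area is |[19·(-9) − (-37)·1] + [(-37)·7 − (-41)·(-9)] + [(-41)·54 − 54·7] + [54·1 − 19·54]| = 4326, so the area is 2163.
The number of boundary lattice points is Σ gcd(|Δx|,|Δy|) = gcd(56,10) + gcd(4,16) + gcd(95,47) + gcd(35,53) = 2+4+1+1 = 8.
By Pick's theorem A = I + B/2 − 1, so I = 2163 − 8/2 + 1 = 2160.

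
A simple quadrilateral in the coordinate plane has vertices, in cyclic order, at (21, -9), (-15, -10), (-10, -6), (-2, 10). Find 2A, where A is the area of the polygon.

Using the shoelace formula, 2A = |[21·(-10) − (-15)·(-9)] + [(-15)·(-6) − (-10)·(-10)] + [(-10)·10 − (-2)·(-6)] + [(-2)·(-9) − 21·10]| = 659, so the area is 659/2.

659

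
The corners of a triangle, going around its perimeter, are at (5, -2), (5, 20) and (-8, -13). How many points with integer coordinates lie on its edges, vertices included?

Along each edge there are gcd(|Δx|,|Δy|)+1 lattice points, so counting each shared vertex once the boundary has gcd(0,22) + gcd(13,33) + gcd(13,11) = 22+1+1 = 24.

24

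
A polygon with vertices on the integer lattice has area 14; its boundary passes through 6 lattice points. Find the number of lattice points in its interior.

From Pick's theorem, I = A − B/2 + 1 = 14 − 6/2 + 1 = 12.

12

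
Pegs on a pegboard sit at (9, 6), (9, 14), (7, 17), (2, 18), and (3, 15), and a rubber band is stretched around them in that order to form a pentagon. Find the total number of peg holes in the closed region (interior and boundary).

47

By the shoelace formula, twice the signed area is |[9·14 − 9·6] + [9·17 − 7·14] + [7·18 − 2·17] + [2·15 − 3·18] + [3·6 − 9·15]| = 78, so the area is 39.
The number of boundary lattice points is Σ gcd(|Δx|,|Δy|) = gcd(0,8) + gcd(2,3) + gcd(5,1) + gcd(1,3) + gcd(6,9) = 8+1+1+1+3 = 14.
Pick's theorem gives I = A − B/2 + 1 = 39 − 14/2 + 1 = 33, so the closed region contains I + B = 33 + 14 = 47 lattice points.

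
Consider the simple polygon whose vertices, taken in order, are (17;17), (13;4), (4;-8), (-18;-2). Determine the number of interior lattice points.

By the shoelace formula, twice the signed area is |(17·4 − 13·17) + (13·(-8) − 4·4) + (4·(-2) − (-18)·(-8)) + ((-18)·17 − 17·(-2))| = 697, so the area is 697/2.
Summing gcd(|Δx|,|Δy|) over the edges gives the boundary count: gcd(4,13) + gcd(9,12) + gcd(22,6) + gcd(35,19) = 1+3+2+1 = 7.
By Pick's theorem A = I + B/2 − 1, so I = 697/2 − 7/2 + 1 = 346.

346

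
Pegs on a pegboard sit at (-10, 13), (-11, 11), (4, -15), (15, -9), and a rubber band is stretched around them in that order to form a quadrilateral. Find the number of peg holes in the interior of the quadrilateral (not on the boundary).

223

The shoelace formula gives twice the area as |[(-10)·11 − (-11)·13] + [(-11)·(-15) − 4·11] + [4·(-9) − 15·(-15)] + [15·13 − (-10)·(-9)]| = 448, so the area is 224.
Summing gcd(|Δx|,|Δy|) over the edges gives the boundary count: gcd(1,2) + gcd(15,26) + gcd(11,6) + gcd(25,22) = 1+1+1+1 = 4.
By Pick's theorem A = I + B/2 − 1, so I = 224 − 4/2 + 1 = 223.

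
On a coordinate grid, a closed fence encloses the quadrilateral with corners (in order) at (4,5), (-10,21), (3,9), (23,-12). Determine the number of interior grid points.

48

By the shoelace formula, twice the signed area is |[4·21 − (-10)·5] + [(-10)·9 − 3·21] + [3·(-12) − 23·9] + [23·5 − 4·(-12)]| = 99, so the area is 49.5.
Along each edge there are gcd(|Δx|,|Δy|)+1 lattice points, so counting each shared vertex once the boundary has gcd(14,16) + gcd(13,12) + gcd(20,21) + gcd(19,17) = 2+1+1+1 = 5.
By Pick's theorem A = I + B/2 − 1, so I = 49.5 − 5/2 + 1 = 48.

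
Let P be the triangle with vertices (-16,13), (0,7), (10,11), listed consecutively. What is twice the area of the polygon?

The shoelace formula gives twice the area as |[(-16)·7 − 0·13] + [0·11 − 10·7] + [10·13 − (-16)·11]| = 124, so the area is 62.

124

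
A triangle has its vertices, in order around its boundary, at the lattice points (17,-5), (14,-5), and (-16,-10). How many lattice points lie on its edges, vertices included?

Summing gcd(|Δx|,|Δy|) over the edges gives the boundary count: gcd(3,0) + gcd(30,5) + gcd(33,5) = 3+5+1 = 9.

9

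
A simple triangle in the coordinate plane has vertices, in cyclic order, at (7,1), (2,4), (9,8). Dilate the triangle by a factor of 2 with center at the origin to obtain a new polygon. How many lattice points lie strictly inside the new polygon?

80

Using the shoelace formula, 2A = |(7·4 − 2·1) + (2·8 − 9·4) + (9·1 − 7·8)| = 41, so the area is 41/2.
Summing gcd(|Δx|,|Δy|) over the edges gives the boundary count: gcd(5,3) + gcd(7,4) + gcd(2,7) = 1+1+1 = 3.
Scaling by 2 multiplies the area by 2² = 4 (so the new area is 82) and multiplies the boundary lattice-point count by 2, giving 6.
By Pick's theorem, the interior count of the dilated polygon is 82 − 6/2 + 1 = 80.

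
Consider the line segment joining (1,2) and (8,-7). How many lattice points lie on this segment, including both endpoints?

The number of lattice points on a segment between lattice points is gcd(|Δx|,|Δy|) + 1 = gcd(7,9) + 1 = 1 + 1 = 2.

2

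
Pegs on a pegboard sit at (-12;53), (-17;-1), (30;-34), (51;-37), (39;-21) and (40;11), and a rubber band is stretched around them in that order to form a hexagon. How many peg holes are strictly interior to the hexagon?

The shoelace formula gives twice the area as |((-12)·(-1) − (-17)·53) + ((-17)·(-34) − 30·(-1)) + (30·(-37) − 51·(-34)) + (51·(-21) − 39·(-37)) + (39·11 − 40·(-21)) + (40·53 − (-12)·11)| = 6038, so the area is 3019.
The number of boundary lattice points is Σ gcd(|Δx|,|Δy|) = gcd(5,54) + gcd(47,33) + gcd(21,3) + gcd(12,16) + gcd(1,32) + gcd(52,42) = 1+1+3+4+1+2 = 12.
Pick's theorem gives I = A − B/2 + 1 = 3019 − 12/2 + 1 = 3014.

3014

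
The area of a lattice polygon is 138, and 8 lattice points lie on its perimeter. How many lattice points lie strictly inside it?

Pick's theorem A = I + B/2 − 1 rearranges to I = A − B/2 + 1 = 138 − 8/2 + 1 = 135.

135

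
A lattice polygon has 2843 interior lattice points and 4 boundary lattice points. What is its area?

By Pick's theorem, A = I + B/2 − 1 = 2843 + 4/2 − 1 = 2844.

2844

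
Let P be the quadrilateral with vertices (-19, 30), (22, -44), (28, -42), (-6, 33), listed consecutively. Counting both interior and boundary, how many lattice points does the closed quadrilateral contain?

805

The shoelace formula gives twice the area as |[(-19)·(-44) − 22·30] + [22·(-42) − 28·(-44)] + [28·33 − (-6)·(-42)] + [(-6)·30 − (-19)·33]| = 1603, so the area is 1603/2.
Summing gcd(|Δx|,|Δy|) over the edges gives the boundary count: gcd(41,74) + gcd(6,2) + gcd(34,75) + gcd(13,3) = 1+2+1+1 = 5.
Pick's theorem gives I = A − B/2 + 1 = 1603/2 − 5/2 + 1 = 800, so the closed region contains I + B = 800 + 5 = 805 lattice points.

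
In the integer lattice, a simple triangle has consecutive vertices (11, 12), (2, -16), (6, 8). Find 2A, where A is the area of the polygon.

By the shoelace formula, twice the signed area is |(11·(-16) − 2·12) + (2·8 − 6·(-16)) + (6·12 − 11·8)| = 104, so the area is 52.

104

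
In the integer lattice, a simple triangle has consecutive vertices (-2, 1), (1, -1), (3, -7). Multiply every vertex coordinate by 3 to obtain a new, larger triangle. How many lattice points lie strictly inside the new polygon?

58

The shoelace formula gives twice the area as |[(-2)·(-1) − 1·1] + [1·(-7) − 3·(-1)] + [3·1 − (-2)·(-7)]| = 14, so the area is 7.
Summing gcd(|Δx|,|Δy|) over the edges gives the boundary count: gcd(3,2) + gcd(2,6) + gcd(5,8) = 1+2+1 = 4.
Scaling by 3 multiplies the area by 3² = 9 (so the new area is 63) and multiplies the boundary lattice-point count by 3, giving 12.
By Pick's theorem, the interior count of the dilated polygon is 63 − 12/2 + 1 = 58.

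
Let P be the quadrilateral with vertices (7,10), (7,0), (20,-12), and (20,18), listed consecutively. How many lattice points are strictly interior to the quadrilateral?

The shoelace formula gives twice the area as |[7·0 − 7·10] + [7·(-12) − 20·0] + [20·18 − 20·(-12)] + [20·10 − 7·18]| = 520, so the area is 260.
Summing gcd(|Δx|,|Δy|) over the edges gives the boundary count: gcd(0,10) + gcd(13,12) + gcd(0,30) + gcd(13,8) = 10+1+30+1 = 42.
Pick's theorem gives I = A − B/2 + 1 = 260 − 42/2 + 1 = 240.

240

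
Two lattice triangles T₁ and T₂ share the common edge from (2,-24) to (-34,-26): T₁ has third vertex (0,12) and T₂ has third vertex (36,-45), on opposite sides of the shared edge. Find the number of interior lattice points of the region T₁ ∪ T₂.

1060

The union is the simple quadrilateral with vertices (2,-24), (0,12), (-34,-26), (36,-45) in order.
The shoelace formula gives twice the area as |[2·12 − 0·(-24)] + [0·(-26) − (-34)·12] + [(-34)·(-45) − 36·(-26)] + [36·(-24) − 2·(-45)]| = 2124, so the area is 1062.
The number of boundary lattice points is Σ gcd(|Δx|,|Δy|) = gcd(2,36) + gcd(34,38) + gcd(70,19) + gcd(34,21) = 2+2+1+1 = 6.
By Pick's theorem I = A − B/2 + 1 = 1062 − 6/2 + 1 = 1060.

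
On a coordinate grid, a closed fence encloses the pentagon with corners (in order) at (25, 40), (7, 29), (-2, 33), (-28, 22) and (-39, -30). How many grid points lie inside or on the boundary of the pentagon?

1255

By the shoelace formula, twice the signed area is |[25·29 − 7·40] + [7·33 − (-2)·29] + [(-2)·22 − (-28)·33] + [(-28)·(-30) − (-39)·22] + [(-39)·40 − 25·(-30)]| = 2502, so the area is 1251.
Along each edge there are gcd(|Δx|,|Δy|)+1 lattice points, so counting each shared vertex once the boundary has gcd(18,11) + gcd(9,4) + gcd(26,11) + gcd(11,52) + gcd(64,70) = 1+1+1+1+2 = 6.
Pick's theorem gives I = A − B/2 + 1 = 1251 − 6/2 + 1 = 1249, so the closed region contains I + B = 1249 + 6 = 1255 lattice points.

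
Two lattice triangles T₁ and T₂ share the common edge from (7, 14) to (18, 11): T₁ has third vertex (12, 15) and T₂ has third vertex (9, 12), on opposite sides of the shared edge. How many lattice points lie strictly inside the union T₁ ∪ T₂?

The union is the simple quadrilateral with vertices (7, 14), (12, 15), (18, 11), (9, 12) in order.
Using the shoelace formula, 2A = |[7·15 − 12·14] + [12·11 − 18·15] + [18·12 − 9·11] + [9·14 − 7·12]| = 42, so the area is 21.
The number of boundary lattice points is Σ gcd(|Δx|,|Δy|) = gcd(5,1) + gcd(6,4) + gcd(9,1) + gcd(2,2) = 1+2+1+2 = 6.
By Pick's theorem I = A − B/2 + 1 = 21 − 6/2 + 1 = 19.

19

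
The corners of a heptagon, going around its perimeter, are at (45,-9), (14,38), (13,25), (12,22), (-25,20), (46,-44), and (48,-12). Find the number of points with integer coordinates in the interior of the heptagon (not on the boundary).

2154

Using the shoelace formula, 2A = |[45·38 − 14·(-9)] + [14·25 − 13·38] + [13·22 − 12·25] + [12·20 − (-25)·22] + [(-25)·(-44) − 46·20] + [46·(-12) − 48·(-44)] + [48·(-9) − 45·(-12)]| = 4316, so the area is 2158.
Summing gcd(|Δx|,|Δy|) over the edges gives the boundary count: gcd(31,47) + gcd(1,13) + gcd(1,3) + gcd(37,2) + gcd(71,64) + gcd(2,32) + gcd(3,3) = 1+1+1+1+1+2+3 = 10.
By Pick's theorem A = I + B/2 − 1, so I = 2158 − 10/2 + 1 = 2154.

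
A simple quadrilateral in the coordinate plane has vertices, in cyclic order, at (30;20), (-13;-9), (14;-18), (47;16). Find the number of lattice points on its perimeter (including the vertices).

12

Along each edge there are gcd(|Δx|,|Δy|)+1 lattice points, so counting each shared vertex once the boundary has gcd(43,29) + gcd(27,9) + gcd(33,34) + gcd(17,4) = 1+9+1+1 = 12.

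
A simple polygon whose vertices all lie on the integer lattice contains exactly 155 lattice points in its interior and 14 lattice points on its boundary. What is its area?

161

By Pick's theorem, A = I + B/2 − 1 = 155 + 14/2 − 1 = 161.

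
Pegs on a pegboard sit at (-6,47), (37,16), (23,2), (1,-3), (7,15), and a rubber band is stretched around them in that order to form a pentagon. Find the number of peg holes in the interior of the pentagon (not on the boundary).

862

By the shoelace formula, twice the signed area is |[(-6)·16 − 37·47] + [37·2 − 23·16] + [23·(-3) − 1·2] + [1·15 − 7·(-3)] + [7·47 − (-6)·15]| = 1745, so the area is 1745/2.
Summing gcd(|Δx|,|Δy|) over the edges gives the boundary count: gcd(43,31) + gcd(14,14) + gcd(22,5) + gcd(6,18) + gcd(13,32) = 1+14+1+6+1 = 23.
By Pick's theorem A = I + B/2 − 1, so I = 1745/2 − 23/2 + 1 = 862.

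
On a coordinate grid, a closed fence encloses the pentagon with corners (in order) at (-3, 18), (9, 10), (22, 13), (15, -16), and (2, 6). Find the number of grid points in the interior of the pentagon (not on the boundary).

330

By the shoelace formula, twice the signed area is |((-3)·10 − 9·18) + (9·13 − 22·10) + (22·(-16) − 15·13) + (15·6 − 2·(-16)) + (2·18 − (-3)·6)| = 666, so the area is 333.
Along each edge there are gcd(|Δx|,|Δy|)+1 lattice points, so counting each shared vertex once the boundary has gcd(12,8) + gcd(13,3) + gcd(7,29) + gcd(13,22) + gcd(5,12) = 4+1+1+1+1 = 8.
Pick's theorem gives I = A − B/2 + 1 = 333 − 8/2 + 1 = 330.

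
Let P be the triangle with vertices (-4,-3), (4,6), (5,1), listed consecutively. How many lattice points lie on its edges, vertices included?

Summing gcd(|Δx|,|Δy|) over the edges gives the boundary count: gcd(8,9) + gcd(1,5) + gcd(9,4) = 1+1+1 = 3.

3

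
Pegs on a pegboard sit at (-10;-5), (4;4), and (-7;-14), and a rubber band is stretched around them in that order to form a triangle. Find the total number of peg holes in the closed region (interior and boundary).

Using the shoelace formula, 2A = |[(-10)·4 − 4·(-5)] + [4·(-14) − (-7)·4] + [(-7)·(-5) − (-10)·(-14)]| = 153, so the area is 153/2.
Summing gcd(|Δx|,|Δy|) over the edges gives the boundary count: gcd(14,9) + gcd(11,18) + gcd(3,9) = 1+1+3 = 5.
Pick's theorem gives I = A − B/2 + 1 = 153/2 − 5/2 + 1 = 75, so the closed region contains I + B = 75 + 5 = 80 lattice points.

80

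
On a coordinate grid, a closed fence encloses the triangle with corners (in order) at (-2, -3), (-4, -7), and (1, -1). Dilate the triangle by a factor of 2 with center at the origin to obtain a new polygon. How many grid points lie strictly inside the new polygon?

Using the shoelace formula, 2A = |[(-2)·(-7) − (-4)·(-3)] + [(-4)·(-1) − 1·(-7)] + [1·(-3) − (-2)·(-1)]| = 8, so the area is 4.
The number of boundary lattice points is Σ gcd(|Δx|,|Δy|) = gcd(2,4) + gcd(5,6) + gcd(3,2) = 2+1+1 = 4.
Scaling by 2 multiplies the area by 2² = 4 (so the new area is 16) and multiplies the boundary lattice-point count by 2, giving 8.
By Pick's theorem, the interior count of the dilated polygon is 16 − 8/2 + 1 = 13.

13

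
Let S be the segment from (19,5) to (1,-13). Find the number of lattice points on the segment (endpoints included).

The number of lattice points on a segment between lattice points is gcd(|Δx|,|Δy|) + 1 = gcd(18,18) + 1 = 18 + 1 = 19.

19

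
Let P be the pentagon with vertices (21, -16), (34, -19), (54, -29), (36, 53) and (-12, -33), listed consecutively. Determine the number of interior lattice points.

By the shoelace formula, twice the signed area is |[21·(-19) − 34·(-16)] + [34·(-29) − 54·(-19)] + [54·53 − 36·(-29)] + [36·(-33) − (-12)·53] + [(-12)·(-16) − 21·(-33)]| = 4424, so the area is 2212.
Along each edge there are gcd(|Δx|,|Δy|)+1 lattice points, so counting each shared vertex once the boundary has gcd(13,3) + gcd(20,10) + gcd(18,82) + gcd(48,86) + gcd(33,17) = 1+10+2+2+1 = 16.
Pick's theorem gives I = A − B/2 + 1 = 2212 − 16/2 + 1 = 2205.

2205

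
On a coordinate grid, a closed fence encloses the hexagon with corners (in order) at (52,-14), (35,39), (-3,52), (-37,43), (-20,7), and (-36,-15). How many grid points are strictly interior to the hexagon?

4341

By the shoelace formula, twice the signed area is |[52·39 − 35·(-14)] + [35·52 − (-3)·39] + [(-3)·43 − (-37)·52] + [(-37)·7 − (-20)·43] + [(-20)·(-15) − (-36)·7] + [(-36)·(-14) − 52·(-15)]| = 8687, so the area is 8687/2.
The number of boundary lattice points is Σ gcd(|Δx|,|Δy|) = gcd(17,53) + gcd(38,13) + gcd(34,9) + gcd(17,36) + gcd(16,22) + gcd(88,1) = 1+1+1+1+2+1 = 7.
Pick's theorem gives I = A − B/2 + 1 = 8687/2 − 7/2 + 1 = 4341.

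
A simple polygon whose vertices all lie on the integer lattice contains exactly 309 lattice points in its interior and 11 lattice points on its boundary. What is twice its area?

627

Pick's theorem states A = I + B/2 − 1, so A = 309 + 11/2 − 1 = 627/2.
Hence 2A = 627.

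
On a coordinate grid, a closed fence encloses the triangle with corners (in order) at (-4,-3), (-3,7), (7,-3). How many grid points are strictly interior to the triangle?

Using the shoelace formula, 2A = |((-4)·7 − (-3)·(-3)) + ((-3)·(-3) − 7·7) + (7·(-3) − (-4)·(-3))| = 110, so the area is 55.
Summing gcd(|Δx|,|Δy|) over the edges gives the boundary count: gcd(1,10) + gcd(10,10) + gcd(11,0) = 1+10+11 = 22.
Pick's theorem gives I = A − B/2 + 1 = 55 − 22/2 + 1 = 45.

45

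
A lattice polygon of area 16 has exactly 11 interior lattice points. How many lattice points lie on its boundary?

12

Pick's theorem gives A = I + B/2 − 1, so B = 2(A − I + 1) = 2(16 − 11 + 1) = 12.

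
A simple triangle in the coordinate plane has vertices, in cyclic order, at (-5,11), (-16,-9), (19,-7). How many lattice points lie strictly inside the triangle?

336

The shoelace formula gives twice the area as |((-5)·(-9) − (-16)·11) + ((-16)·(-7) − 19·(-9)) + (19·11 − (-5)·(-7))| = 678, so the area is 339.
Along each edge there are gcd(|Δx|,|Δy|)+1 lattice points, so counting each shared vertex once the boundary has gcd(11,20) + gcd(35,2) + gcd(24,18) = 1+1+6 = 8.
By Pick's theorem A = I + B/2 − 1, so I = 339 − 8/2 + 1 = 336.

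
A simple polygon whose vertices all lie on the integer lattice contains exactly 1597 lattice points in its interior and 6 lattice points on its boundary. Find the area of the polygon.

1599

Pick's theorem states A = I + B/2 − 1, so A = 1597 + 6/2 − 1 = 1599.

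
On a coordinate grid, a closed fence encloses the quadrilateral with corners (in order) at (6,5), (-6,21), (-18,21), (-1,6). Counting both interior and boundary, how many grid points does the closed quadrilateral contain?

Using the shoelace formula, 2A = |(6·21 − (-6)·5) + ((-6)·21 − (-18)·21) + ((-18)·6 − (-1)·21) + ((-1)·5 − 6·6)| = 280, so the area is 140.
Summing gcd(|Δx|,|Δy|) over the edges gives the boundary count: gcd(12,16) + gcd(12,0) + gcd(17,15) + gcd(7,1) = 4+12+1+1 = 18.
Pick's theorem gives I = A − B/2 + 1 = 140 − 18/2 + 1 = 132, so the closed region contains I + B = 132 + 18 = 150 lattice points.

150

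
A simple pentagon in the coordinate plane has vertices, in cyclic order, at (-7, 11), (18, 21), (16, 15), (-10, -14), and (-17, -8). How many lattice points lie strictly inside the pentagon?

439

The shoelace formula gives twice the area as |[(-7)·21 − 18·11] + [18·15 − 16·21] + [16·(-14) − (-10)·15] + [(-10)·(-8) − (-17)·(-14)] + [(-17)·11 − (-7)·(-8)]| = 886, so the area is 443.
Summing gcd(|Δx|,|Δy|) over the edges gives the boundary count: gcd(25,10) + gcd(2,6) + gcd(26,29) + gcd(7,6) + gcd(10,19) = 5+2+1+1+1 = 10.
Pick's theorem gives I = A − B/2 + 1 = 443 − 10/2 + 1 = 439.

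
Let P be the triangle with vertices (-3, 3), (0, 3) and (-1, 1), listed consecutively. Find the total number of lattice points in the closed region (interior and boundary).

7

The shoelace formula gives twice the area as |((-3)·3 − 0·3) + (0·1 − (-1)·3) + ((-1)·3 − (-3)·1)| = 6, so the area is 3.
Along each edge there are gcd(|Δx|,|Δy|)+1 lattice points, so counting each shared vertex once the boundary has gcd(3,0) + gcd(1,2) + gcd(2,2) = 3+1+2 = 6.
Pick's theorem gives I = A − B/2 + 1 = 3 − 6/2 + 1 = 1, so the closed region contains I + B = 1 + 6 = 7 lattice points.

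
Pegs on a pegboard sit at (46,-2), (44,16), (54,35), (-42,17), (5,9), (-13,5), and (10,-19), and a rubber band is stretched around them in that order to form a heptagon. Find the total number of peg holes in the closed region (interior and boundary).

The shoelace formula gives twice the area as |[46·16 − 44·(-2)] + [44·35 − 54·16] + [54·17 − (-42)·35] + [(-42)·9 − 5·17] + [5·5 − (-13)·9] + [(-13)·(-19) − 10·5] + [10·(-2) − 46·(-19)]| = 4618, so the area is 2309.
Summing gcd(|Δx|,|Δy|) over the edges gives the boundary count: gcd(2,18) + gcd(10,19) + gcd(96,18) + gcd(47,8) + gcd(18,4) + gcd(23,24) + gcd(36,17) = 2+1+6+1+2+1+1 = 14.
Pick's theorem gives I = A − B/2 + 1 = 2309 − 14/2 + 1 = 2303, so the closed region contains I + B = 2303 + 14 = 2317 lattice points.

2317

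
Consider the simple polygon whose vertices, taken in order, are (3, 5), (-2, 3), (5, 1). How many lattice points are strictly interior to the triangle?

Using the shoelace formula, 2A = |(3·3 − (-2)·5) + ((-2)·1 − 5·3) + (5·5 − 3·1)| = 24, so the area is 12.
Along each edge there are gcd(|Δx|,|Δy|)+1 lattice points, so counting each shared vertex once the boundary has gcd(5,2) + gcd(7,2) + gcd(2,4) = 1+1+2 = 4.
Pick's theorem gives I = A − B/2 + 1 = 12 − 4/2 + 1 = 11.

11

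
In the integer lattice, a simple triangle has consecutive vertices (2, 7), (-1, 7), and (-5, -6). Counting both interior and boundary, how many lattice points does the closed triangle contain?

23

Using the shoelace formula, 2A = |(2·7 − (-1)·7) + ((-1)·(-6) − (-5)·7) + ((-5)·7 − 2·(-6))| = 39, so the area is 19.5.
The number of boundary lattice points is Σ gcd(|Δx|,|Δy|) = gcd(3,0) + gcd(4,13) + gcd(7,13) = 3+1+1 = 5.
Pick's theorem gives I = A − B/2 + 1 = 19.5 − 5/2 + 1 = 18, so the closed region contains I + B = 18 + 5 = 23 lattice points.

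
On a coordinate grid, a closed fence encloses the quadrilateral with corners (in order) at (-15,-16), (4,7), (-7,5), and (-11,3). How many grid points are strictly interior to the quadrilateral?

Using the shoelace formula, 2A = |[(-15)·7 − 4·(-16)] + [4·5 − (-7)·7] + [(-7)·3 − (-11)·5] + [(-11)·(-16) − (-15)·3]| = 283, so the area is 283/2.
Summing gcd(|Δx|,|Δy|) over the edges gives the boundary count: gcd(19,23) + gcd(11,2) + gcd(4,2) + gcd(4,19) = 1+1+2+1 = 5.
Pick's theorem gives I = A − B/2 + 1 = 283/2 − 5/2 + 1 = 140.

140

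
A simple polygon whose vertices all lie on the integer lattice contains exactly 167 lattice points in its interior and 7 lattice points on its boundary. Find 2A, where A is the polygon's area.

339

By Pick's theorem, A = I + B/2 − 1 = 167 + 7/2 − 1 = 339/2.
Hence 2A = 339.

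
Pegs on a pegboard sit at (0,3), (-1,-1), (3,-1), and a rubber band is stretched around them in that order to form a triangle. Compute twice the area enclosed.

Using the shoelace formula, 2A = |(0·(-1) − (-1)·3) + ((-1)·(-1) − 3·(-1)) + (3·3 − 0·(-1))| = 16, so the area is 8.

16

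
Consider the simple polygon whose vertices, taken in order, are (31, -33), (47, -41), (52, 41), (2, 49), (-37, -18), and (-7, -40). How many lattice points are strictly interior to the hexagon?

The shoelace formula gives twice the area as |(31·(-41) − 47·(-33)) + (47·41 − 52·(-41)) + (52·49 − 2·41) + (2·(-18) − (-37)·49) + ((-37)·(-40) − (-7)·(-18)) + ((-7)·(-33) − 31·(-40))| = 11407, so the area is 5703.5.
Along each edge there are gcd(|Δx|,|Δy|)+1 lattice points, so counting each shared vertex once the boundary has gcd(16,8) + gcd(5,82) + gcd(50,8) + gcd(39,67) + gcd(30,22) + gcd(38,7) = 8+1+2+1+2+1 = 15.
By Pick's theorem A = I + B/2 − 1, so I = 5703.5 − 15/2 + 1 = 5697.

5697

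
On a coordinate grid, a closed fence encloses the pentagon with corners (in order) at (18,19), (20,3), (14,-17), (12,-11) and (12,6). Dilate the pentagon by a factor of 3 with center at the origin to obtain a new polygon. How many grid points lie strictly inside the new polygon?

The shoelace formula gives twice the area as |(18·3 − 20·19) + (20·(-17) − 14·3) + (14·(-11) − 12·(-17)) + (12·6 − 12·(-11)) + (12·19 − 18·6)| = 334, so the area is 167.
The number of boundary lattice points is Σ gcd(|Δx|,|Δy|) = gcd(2,16) + gcd(6,20) + gcd(2,6) + gcd(0,17) + gcd(6,13) = 2+2+2+17+1 = 24.
Scaling by 3 multiplies the area by 3² = 9 (so the new area is 1503) and multiplies the boundary lattice-point count by 3, giving 72.
By Pick's theorem, the interior count of the dilated polygon is 1503 − 72/2 + 1 = 1468.

1468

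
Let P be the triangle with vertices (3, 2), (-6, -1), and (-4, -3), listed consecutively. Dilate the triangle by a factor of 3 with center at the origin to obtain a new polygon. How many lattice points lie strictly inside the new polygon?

100

By the shoelace formula, twice the signed area is |(3·(-1) − (-6)·2) + ((-6)·(-3) − (-4)·(-1)) + ((-4)·2 − 3·(-3))| = 24, so the area is 12.
Along each edge there are gcd(|Δx|,|Δy|)+1 lattice points, so counting each shared vertex once the boundary has gcd(9,3) + gcd(2,2) + gcd(7,5) = 3+2+1 = 6.
Scaling by 3 multiplies the area by 3² = 9 (so the new area is 108) and multiplies the boundary lattice-point count by 3, giving 18.
By Pick's theorem, the interior count of the dilated polygon is 108 − 18/2 + 1 = 100.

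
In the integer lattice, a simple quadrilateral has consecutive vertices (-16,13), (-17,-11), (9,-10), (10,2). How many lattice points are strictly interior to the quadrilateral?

Using the shoelace formula, 2A = |[(-16)·(-11) − (-17)·13] + [(-17)·(-10) − 9·(-11)] + [9·2 − 10·(-10)] + [10·13 − (-16)·2]| = 946, so the area is 473.
Along each edge there are gcd(|Δx|,|Δy|)+1 lattice points, so counting each shared vertex once the boundary has gcd(1,24) + gcd(26,1) + gcd(1,12) + gcd(26,11) = 1+1+1+1 = 4.
By Pick's theorem A = I + B/2 − 1, so I = 473 − 4/2 + 1 = 472.

472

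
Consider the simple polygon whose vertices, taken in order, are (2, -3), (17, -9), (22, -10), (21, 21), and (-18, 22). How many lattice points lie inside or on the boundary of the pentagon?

The shoelace formula gives twice the area as |(2·(-9) − 17·(-3)) + (17·(-10) − 22·(-9)) + (22·21 − 21·(-10)) + (21·22 − (-18)·21) + ((-18)·(-3) − 2·22)| = 1583, so the area is 1583/2.
Summing gcd(|Δx|,|Δy|) over the edges gives the boundary count: gcd(15,6) + gcd(5,1) + gcd(1,31) + gcd(39,1) + gcd(20,25) = 3+1+1+1+5 = 11.
Pick's theorem gives I = A − B/2 + 1 = 1583/2 − 11/2 + 1 = 787, so the closed region contains I + B = 787 + 11 = 798 lattice points.

798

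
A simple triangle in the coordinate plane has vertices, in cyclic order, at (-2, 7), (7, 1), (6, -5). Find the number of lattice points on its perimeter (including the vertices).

The number of boundary lattice points is Σ gcd(|Δx|,|Δy|) = gcd(9,6) + gcd(1,6) + gcd(8,12) = 3+1+4 = 8.

8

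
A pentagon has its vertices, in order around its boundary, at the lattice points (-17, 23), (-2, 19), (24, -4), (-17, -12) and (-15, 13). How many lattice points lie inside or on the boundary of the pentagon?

807

The shoelace formula gives twice the area as |((-17)·19 − (-2)·23) + ((-2)·(-4) − 24·19) + (24·(-12) − (-17)·(-4)) + ((-17)·13 − (-15)·(-12)) + ((-15)·23 − (-17)·13)| = 1606, so the area is 803.
Summing gcd(|Δx|,|Δy|) over the edges gives the boundary count: gcd(15,4) + gcd(26,23) + gcd(41,8) + gcd(2,25) + gcd(2,10) = 1+1+1+1+2 = 6.
Pick's theorem gives I = A − B/2 + 1 = 803 − 6/2 + 1 = 801, so the closed region contains I + B = 801 + 6 = 807 lattice points.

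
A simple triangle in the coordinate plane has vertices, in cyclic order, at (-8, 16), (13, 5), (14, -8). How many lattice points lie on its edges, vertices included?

Summing gcd(|Δx|,|Δy|) over the edges gives the boundary count: gcd(21,11) + gcd(1,13) + gcd(22,24) = 1+1+2 = 4.

4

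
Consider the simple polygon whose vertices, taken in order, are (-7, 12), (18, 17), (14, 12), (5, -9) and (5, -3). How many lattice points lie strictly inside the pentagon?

Using the shoelace formula, 2A = |[(-7)·17 − 18·12] + [18·12 − 14·17] + [14·(-9) − 5·12] + [5·(-3) − 5·(-9)] + [5·12 − (-7)·(-3)]| = 474, so the area is 237.
Summing gcd(|Δx|,|Δy|) over the edges gives the boundary count: gcd(25,5) + gcd(4,5) + gcd(9,21) + gcd(0,6) + gcd(12,15) = 5+1+3+6+3 = 18.
By Pick's theorem A = I + B/2 − 1, so I = 237 − 18/2 + 1 = 229.

229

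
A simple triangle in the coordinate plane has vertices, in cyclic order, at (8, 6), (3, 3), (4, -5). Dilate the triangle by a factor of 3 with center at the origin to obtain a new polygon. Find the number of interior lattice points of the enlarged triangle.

The shoelace formula gives twice the area as |[8·3 − 3·6] + [3·(-5) − 4·3] + [4·6 − 8·(-5)]| = 43, so the area is 43/2.
Along each edge there are gcd(|Δx|,|Δy|)+1 lattice points, so counting each shared vertex once the boundary has gcd(5,3) + gcd(1,8) + gcd(4,11) = 1+1+1 = 3.
Scaling by 3 multiplies the area by 3² = 9 (so the new area is 387/2) and multiplies the boundary lattice-point count by 3, giving 9.
By Pick's theorem, the interior count of the dilated polygon is 387/2 − 9/2 + 1 = 190.

190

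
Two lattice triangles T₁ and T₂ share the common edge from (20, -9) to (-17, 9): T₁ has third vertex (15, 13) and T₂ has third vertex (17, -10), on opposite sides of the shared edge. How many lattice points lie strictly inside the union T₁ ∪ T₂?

The union is the simple quadrilateral with vertices (20, -9), (15, 13), (-17, 9), (17, -10) in order.
By the shoelace formula, twice the signed area is |(20·13 − 15·(-9)) + (15·9 − (-17)·13) + ((-17)·(-10) − 17·9) + (17·(-9) − 20·(-10))| = 815, so the area is 407.5.
Along each edge there are gcd(|Δx|,|Δy|)+1 lattice points, so counting each shared vertex once the boundary has gcd(5,22) + gcd(32,4) + gcd(34,19) + gcd(3,1) = 1+4+1+1 = 7.
By Pick's theorem I = A − B/2 + 1 = 407.5 − 7/2 + 1 = 405.

405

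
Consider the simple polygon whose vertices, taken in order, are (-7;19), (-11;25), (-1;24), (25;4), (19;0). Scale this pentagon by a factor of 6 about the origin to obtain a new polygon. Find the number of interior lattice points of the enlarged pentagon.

9409

Using the shoelace formula, 2A = |((-7)·25 − (-11)·19) + ((-11)·24 − (-1)·25) + ((-1)·4 − 25·24) + (25·0 − 19·4) + (19·19 − (-7)·0)| = 524, so the area is 262.
Along each edge there are gcd(|Δx|,|Δy|)+1 lattice points, so counting each shared vertex once the boundary has gcd(4,6) + gcd(10,1) + gcd(26,20) + gcd(6,4) + gcd(26,19) = 2+1+2+2+1 = 8.
Scaling by 6 multiplies the area by 6² = 36 (so the new area is 9432) and multiplies the boundary lattice-point count by 6, giving 48.
By Pick's theorem, the interior count of the dilated polygon is 9432 − 48/2 + 1 = 9409.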